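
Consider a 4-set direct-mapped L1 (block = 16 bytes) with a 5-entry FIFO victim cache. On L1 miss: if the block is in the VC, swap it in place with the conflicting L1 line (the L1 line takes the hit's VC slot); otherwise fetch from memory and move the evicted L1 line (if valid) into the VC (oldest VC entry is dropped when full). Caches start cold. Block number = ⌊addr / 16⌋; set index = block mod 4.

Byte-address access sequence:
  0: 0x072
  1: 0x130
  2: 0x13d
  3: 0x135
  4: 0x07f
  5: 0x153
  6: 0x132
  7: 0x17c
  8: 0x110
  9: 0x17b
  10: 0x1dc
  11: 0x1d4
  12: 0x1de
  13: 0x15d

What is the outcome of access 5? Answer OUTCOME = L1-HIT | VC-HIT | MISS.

OUTCOME = MISS

#0 0x72→b7/s3 MISS; vc=[]
#1 0x130→b19/s3 MISS; vc=[7]
#2 0x13d→b19/s3 L1-HIT; vc=[7]
#3 0x135→b19/s3 L1-HIT; vc=[7]
#4 0x7f→b7/s3 VC-HIT; vc=[19]
#5 0x153→b21/s1 MISS; vc=[19]
#6 0x132→b19/s3 VC-HIT; vc=[7]
#7 0x17c→b23/s3 MISS; vc=[7,19]
#8 0x110→b17/s1 MISS; vc=[7,19,21]
#9 0x17b→b23/s3 L1-HIT; vc=[7,19,21]
#10 0x1dc→b29/s1 MISS; vc=[7,19,21,17]
#11 0x1d4→b29/s1 L1-HIT; vc=[7,19,21,17]
#12 0x1de→b29/s1 L1-HIT; vc=[7,19,21,17]
#13 0x15d→b21/s1 VC-HIT; vc=[7,19,29,17]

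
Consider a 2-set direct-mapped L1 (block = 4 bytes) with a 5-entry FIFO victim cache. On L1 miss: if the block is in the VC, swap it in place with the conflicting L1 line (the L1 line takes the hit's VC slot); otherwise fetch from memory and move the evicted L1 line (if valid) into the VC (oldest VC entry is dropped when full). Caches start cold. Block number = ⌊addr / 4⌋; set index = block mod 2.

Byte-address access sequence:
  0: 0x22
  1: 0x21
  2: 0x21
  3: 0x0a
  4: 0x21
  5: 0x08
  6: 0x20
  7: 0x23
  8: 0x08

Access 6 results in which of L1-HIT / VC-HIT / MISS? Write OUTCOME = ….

OUTCOME = VC-HIT

0: 0x22 (blk 8, set 0) → MISS  vc=[]
1: 0x21 (blk 8, set 0) → L1-HIT  vc=[]
2: 0x21 (blk 8, set 0) → L1-HIT  vc=[]
3: 0xa (blk 2, set 0) → MISS  vc=[8]
4: 0x21 (blk 8, set 0) → VC-HIT  vc=[2]
5: 0x8 (blk 2, set 0) → VC-HIT  vc=[8]
6: 0x20 (blk 8, set 0) → VC-HIT  vc=[2]
7: 0x23 (blk 8, set 0) → L1-HIT  vc=[2]
8: 0x8 (blk 2, set 0) → VC-HIT  vc=[8]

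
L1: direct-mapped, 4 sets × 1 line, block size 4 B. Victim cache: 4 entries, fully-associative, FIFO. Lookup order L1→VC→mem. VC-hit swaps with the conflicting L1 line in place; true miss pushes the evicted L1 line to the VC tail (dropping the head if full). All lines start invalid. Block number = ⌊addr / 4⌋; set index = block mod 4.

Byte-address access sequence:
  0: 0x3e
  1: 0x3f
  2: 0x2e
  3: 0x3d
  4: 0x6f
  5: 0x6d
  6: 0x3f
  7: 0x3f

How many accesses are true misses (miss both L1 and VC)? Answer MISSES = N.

MISSES = 3

  [0] addr=0x3e blk=15 s=3: MISS | VC []
  [1] addr=0x3f blk=15 s=3: L1-HIT | VC []
  [2] addr=0x2e blk=11 s=3: MISS | VC [15]
  [3] addr=0x3d blk=15 s=3: VC-HIT | VC [11]
  [4] addr=0x6f blk=27 s=3: MISS | VC [11, 15]
  [5] addr=0x6d blk=27 s=3: L1-HIT | VC [11, 15]
  [6] addr=0x3f blk=15 s=3: VC-HIT | VC [11, 27]
  [7] addr=0x3f blk=15 s=3: L1-HIT | VC [11, 27]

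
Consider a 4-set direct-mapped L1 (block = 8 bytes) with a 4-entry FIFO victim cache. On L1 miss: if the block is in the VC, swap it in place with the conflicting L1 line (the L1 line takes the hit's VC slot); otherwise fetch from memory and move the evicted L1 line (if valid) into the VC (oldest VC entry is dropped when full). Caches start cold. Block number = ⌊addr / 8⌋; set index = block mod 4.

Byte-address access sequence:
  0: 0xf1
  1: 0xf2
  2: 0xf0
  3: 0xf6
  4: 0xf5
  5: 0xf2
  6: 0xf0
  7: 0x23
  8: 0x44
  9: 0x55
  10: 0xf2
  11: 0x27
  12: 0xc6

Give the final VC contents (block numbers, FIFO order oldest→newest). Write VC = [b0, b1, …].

VC = [8, 10, 4]

0: 0xf1 (blk 30, set 2) → MISS  vc=[]
1: 0xf2 (blk 30, set 2) → L1-HIT  vc=[]
2: 0xf0 (blk 30, set 2) → L1-HIT  vc=[]
3: 0xf6 (blk 30, set 2) → L1-HIT  vc=[]
4: 0xf5 (blk 30, set 2) → L1-HIT  vc=[]
5: 0xf2 (blk 30, set 2) → L1-HIT  vc=[]
6: 0xf0 (blk 30, set 2) → L1-HIT  vc=[]
7: 0x23 (blk 4, set 0) → MISS  vc=[]
8: 0x44 (blk 8, set 0) → MISS  vc=[4]
9: 0x55 (blk 10, set 2) → MISS  vc=[4, 30]
10: 0xf2 (blk 30, set 2) → VC-HIT  vc=[4, 10]
11: 0x27 (blk 4, set 0) → VC-HIT  vc=[8, 10]
12: 0xc6 (blk 24, set 0) → MISS  vc=[8, 10, 4]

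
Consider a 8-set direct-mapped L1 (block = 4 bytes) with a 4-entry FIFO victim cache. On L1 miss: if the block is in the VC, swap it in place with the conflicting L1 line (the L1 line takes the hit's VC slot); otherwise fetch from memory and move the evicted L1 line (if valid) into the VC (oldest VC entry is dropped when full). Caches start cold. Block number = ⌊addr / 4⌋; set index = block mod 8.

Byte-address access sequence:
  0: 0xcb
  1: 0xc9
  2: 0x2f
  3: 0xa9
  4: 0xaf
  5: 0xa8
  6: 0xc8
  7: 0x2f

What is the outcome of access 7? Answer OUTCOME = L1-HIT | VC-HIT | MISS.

OUTCOME = VC-HIT

#0 0xcb→b50/s2 MISS; vc=[]
#1 0xc9→b50/s2 L1-HIT; vc=[]
#2 0x2f→b11/s3 MISS; vc=[]
#3 0xa9→b42/s2 MISS; vc=[50]
#4 0xaf→b43/s3 MISS; vc=[50,11]
#5 0xa8→b42/s2 L1-HIT; vc=[50,11]
#6 0xc8→b50/s2 VC-HIT; vc=[42,11]
#7 0x2f→b11/s3 VC-HIT; vc=[42,43]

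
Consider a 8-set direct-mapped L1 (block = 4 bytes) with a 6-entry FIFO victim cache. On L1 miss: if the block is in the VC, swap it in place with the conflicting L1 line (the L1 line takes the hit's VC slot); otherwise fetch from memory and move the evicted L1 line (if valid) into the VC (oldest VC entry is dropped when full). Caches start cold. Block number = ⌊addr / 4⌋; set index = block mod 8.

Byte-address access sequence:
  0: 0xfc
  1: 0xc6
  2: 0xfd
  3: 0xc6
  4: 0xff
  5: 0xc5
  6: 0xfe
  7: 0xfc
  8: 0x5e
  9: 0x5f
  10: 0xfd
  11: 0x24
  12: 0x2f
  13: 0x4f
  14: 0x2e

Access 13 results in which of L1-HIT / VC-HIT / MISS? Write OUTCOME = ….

  [0] addr=0xfc blk=63 s=7: MISS | VC []
  [1] addr=0xc6 blk=49 s=1: MISS | VC []
  [2] addr=0xfd blk=63 s=7: L1-HIT | VC []
  [3] addr=0xc6 blk=49 s=1: L1-HIT | VC []
  [4] addr=0xff blk=63 s=7: L1-HIT | VC []
  [5] addr=0xc5 blk=49 s=1: L1-HIT | VC []
  [6] addr=0xfe blk=63 s=7: L1-HIT | VC []
  [7] addr=0xfc blk=63 s=7: L1-HIT | VC []
  [8] addr=0x5e blk=23 s=7: MISS | VC [63]
  [9] addr=0x5f blk=23 s=7: L1-HIT | VC [63]
  [10] addr=0xfd blk=63 s=7: VC-HIT | VC [23]
  [11] addr=0x24 blk=9 s=1: MISS | VC [23, 49]
  [12] addr=0x2f blk=11 s=3: MISS | VC [23, 49]
  [13] addr=0x4f blk=19 s=3: MISS | VC [23, 49, 11]
  [14] addr=0x2e blk=11 s=3: VC-HIT | VC [23, 49, 19]

OUTCOME = MISS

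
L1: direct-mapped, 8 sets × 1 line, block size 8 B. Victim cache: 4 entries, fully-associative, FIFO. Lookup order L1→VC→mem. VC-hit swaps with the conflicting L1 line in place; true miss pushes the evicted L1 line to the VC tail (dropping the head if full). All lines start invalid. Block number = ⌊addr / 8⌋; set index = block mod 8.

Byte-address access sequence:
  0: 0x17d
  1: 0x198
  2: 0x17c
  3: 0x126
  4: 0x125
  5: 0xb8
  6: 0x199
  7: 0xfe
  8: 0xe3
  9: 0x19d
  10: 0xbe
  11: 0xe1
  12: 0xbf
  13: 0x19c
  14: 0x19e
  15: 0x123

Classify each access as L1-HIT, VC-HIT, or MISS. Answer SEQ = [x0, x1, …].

SEQ = [MISS, MISS, L1-HIT, MISS, L1-HIT, MISS, L1-HIT, MISS, MISS, L1-HIT, VC-HIT, L1-HIT, L1-HIT, L1-HIT, L1-HIT, VC-HIT]

#0 0x17d→b47/s7 MISS; vc=[]
#1 0x198→b51/s3 MISS; vc=[]
#2 0x17c→b47/s7 L1-HIT; vc=[]
#3 0x126→b36/s4 MISS; vc=[]
#4 0x125→b36/s4 L1-HIT; vc=[]
#5 0xb8→b23/s7 MISS; vc=[47]
#6 0x199→b51/s3 L1-HIT; vc=[47]
#7 0xfe→b31/s7 MISS; vc=[47,23]
#8 0xe3→b28/s4 MISS; vc=[47,23,36]
#9 0x19d→b51/s3 L1-HIT; vc=[47,23,36]
#10 0xbe→b23/s7 VC-HIT; vc=[47,31,36]
#11 0xe1→b28/s4 L1-HIT; vc=[47,31,36]
#12 0xbf→b23/s7 L1-HIT; vc=[47,31,36]
#13 0x19c→b51/s3 L1-HIT; vc=[47,31,36]
#14 0x19e→b51/s3 L1-HIT; vc=[47,31,36]
#15 0x123→b36/s4 VC-HIT; vc=[47,31,28]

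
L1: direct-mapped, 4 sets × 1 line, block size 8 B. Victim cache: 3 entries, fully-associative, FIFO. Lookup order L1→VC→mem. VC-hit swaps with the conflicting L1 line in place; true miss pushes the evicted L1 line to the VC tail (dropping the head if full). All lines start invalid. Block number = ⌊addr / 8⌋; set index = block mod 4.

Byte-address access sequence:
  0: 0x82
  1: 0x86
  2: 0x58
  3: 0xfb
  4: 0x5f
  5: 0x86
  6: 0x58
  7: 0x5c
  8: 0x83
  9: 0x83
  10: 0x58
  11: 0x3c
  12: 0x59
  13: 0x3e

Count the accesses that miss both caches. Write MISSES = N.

MISSES = 4

#0 0x82→b16/s0 MISS; vc=[]
#1 0x86→b16/s0 L1-HIT; vc=[]
#2 0x58→b11/s3 MISS; vc=[]
#3 0xfb→b31/s3 MISS; vc=[11]
#4 0x5f→b11/s3 VC-HIT; vc=[31]
#5 0x86→b16/s0 L1-HIT; vc=[31]
#6 0x58→b11/s3 L1-HIT; vc=[31]
#7 0x5c→b11/s3 L1-HIT; vc=[31]
#8 0x83→b16/s0 L1-HIT; vc=[31]
#9 0x83→b16/s0 L1-HIT; vc=[31]
#10 0x58→b11/s3 L1-HIT; vc=[31]
#11 0x3c→b7/s3 MISS; vc=[31,11]
#12 0x59→b11/s3 VC-HIT; vc=[31,7]
#13 0x3e→b7/s3 VC-HIT; vc=[31,11]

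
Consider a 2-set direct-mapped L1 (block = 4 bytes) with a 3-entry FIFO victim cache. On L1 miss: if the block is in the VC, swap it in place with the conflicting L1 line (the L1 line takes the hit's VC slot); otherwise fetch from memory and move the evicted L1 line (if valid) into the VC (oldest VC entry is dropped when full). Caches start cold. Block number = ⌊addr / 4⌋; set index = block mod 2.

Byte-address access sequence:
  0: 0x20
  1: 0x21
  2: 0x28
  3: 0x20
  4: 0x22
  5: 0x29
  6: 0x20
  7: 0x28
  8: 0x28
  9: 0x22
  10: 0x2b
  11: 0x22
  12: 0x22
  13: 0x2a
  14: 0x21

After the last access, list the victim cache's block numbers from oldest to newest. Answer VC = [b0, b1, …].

VC = [10]

  [0] addr=0x20 blk=8 s=0: MISS | VC []
  [1] addr=0x21 blk=8 s=0: L1-HIT | VC []
  [2] addr=0x28 blk=10 s=0: MISS | VC [8]
  [3] addr=0x20 blk=8 s=0: VC-HIT | VC [10]
  [4] addr=0x22 blk=8 s=0: L1-HIT | VC [10]
  [5] addr=0x29 blk=10 s=0: VC-HIT | VC [8]
  [6] addr=0x20 blk=8 s=0: VC-HIT | VC [10]
  [7] addr=0x28 blk=10 s=0: VC-HIT | VC [8]
  [8] addr=0x28 blk=10 s=0: L1-HIT | VC [8]
  [9] addr=0x22 blk=8 s=0: VC-HIT | VC [10]
  [10] addr=0x2b blk=10 s=0: VC-HIT | VC [8]
  [11] addr=0x22 blk=8 s=0: VC-HIT | VC [10]
  [12] addr=0x22 blk=8 s=0: L1-HIT | VC [10]
  [13] addr=0x2a blk=10 s=0: VC-HIT | VC [8]
  [14] addr=0x21 blk=8 s=0: VC-HIT | VC [10]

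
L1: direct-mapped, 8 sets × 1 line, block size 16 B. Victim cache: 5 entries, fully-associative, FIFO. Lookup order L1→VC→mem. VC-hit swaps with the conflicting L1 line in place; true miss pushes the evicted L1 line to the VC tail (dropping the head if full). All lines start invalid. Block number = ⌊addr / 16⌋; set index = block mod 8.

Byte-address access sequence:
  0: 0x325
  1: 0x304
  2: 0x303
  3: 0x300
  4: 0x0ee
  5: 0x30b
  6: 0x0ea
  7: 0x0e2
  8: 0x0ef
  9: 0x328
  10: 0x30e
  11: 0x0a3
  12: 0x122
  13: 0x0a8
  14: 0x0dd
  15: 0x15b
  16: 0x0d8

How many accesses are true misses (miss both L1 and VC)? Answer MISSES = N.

MISSES = 7

0: 0x325 (blk 50, set 2) → MISS  vc=[]
1: 0x304 (blk 48, set 0) → MISS  vc=[]
2: 0x303 (blk 48, set 0) → L1-HIT  vc=[]
3: 0x300 (blk 48, set 0) → L1-HIT  vc=[]
4: 0xee (blk 14, set 6) → MISS  vc=[]
5: 0x30b (blk 48, set 0) → L1-HIT  vc=[]
6: 0xea (blk 14, set 6) → L1-HIT  vc=[]
7: 0xe2 (blk 14, set 6) → L1-HIT  vc=[]
8: 0xef (blk 14, set 6) → L1-HIT  vc=[]
9: 0x328 (blk 50, set 2) → L1-HIT  vc=[]
10: 0x30e (blk 48, set 0) → L1-HIT  vc=[]
11: 0xa3 (blk 10, set 2) → MISS  vc=[50]
12: 0x122 (blk 18, set 2) → MISS  vc=[50, 10]
13: 0xa8 (blk 10, set 2) → VC-HIT  vc=[50, 18]
14: 0xdd (blk 13, set 5) → MISS  vc=[50, 18]
15: 0x15b (blk 21, set 5) → MISS  vc=[50, 18, 13]
16: 0xd8 (blk 13, set 5) → VC-HIT  vc=[50, 18, 21]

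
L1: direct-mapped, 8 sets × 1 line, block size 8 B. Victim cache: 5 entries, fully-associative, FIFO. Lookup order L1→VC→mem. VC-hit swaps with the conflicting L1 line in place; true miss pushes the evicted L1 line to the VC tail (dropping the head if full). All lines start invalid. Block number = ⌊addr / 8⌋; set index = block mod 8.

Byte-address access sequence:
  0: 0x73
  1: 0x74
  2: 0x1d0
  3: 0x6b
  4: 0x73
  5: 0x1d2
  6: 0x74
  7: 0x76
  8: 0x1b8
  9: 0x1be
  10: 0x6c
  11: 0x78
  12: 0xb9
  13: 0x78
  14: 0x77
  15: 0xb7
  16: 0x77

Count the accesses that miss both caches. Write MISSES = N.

MISSES = 7

#0 0x73→b14/s6 MISS; vc=[]
#1 0x74→b14/s6 L1-HIT; vc=[]
#2 0x1d0→b58/s2 MISS; vc=[]
#3 0x6b→b13/s5 MISS; vc=[]
#4 0x73→b14/s6 L1-HIT; vc=[]
#5 0x1d2→b58/s2 L1-HIT; vc=[]
#6 0x74→b14/s6 L1-HIT; vc=[]
#7 0x76→b14/s6 L1-HIT; vc=[]
#8 0x1b8→b55/s7 MISS; vc=[]
#9 0x1be→b55/s7 L1-HIT; vc=[]
#10 0x6c→b13/s5 L1-HIT; vc=[]
#11 0x78→b15/s7 MISS; vc=[55]
#12 0xb9→b23/s7 MISS; vc=[55,15]
#13 0x78→b15/s7 VC-HIT; vc=[55,23]
#14 0x77→b14/s6 L1-HIT; vc=[55,23]
#15 0xb7→b22/s6 MISS; vc=[55,23,14]
#16 0x77→b14/s6 VC-HIT; vc=[55,23,22]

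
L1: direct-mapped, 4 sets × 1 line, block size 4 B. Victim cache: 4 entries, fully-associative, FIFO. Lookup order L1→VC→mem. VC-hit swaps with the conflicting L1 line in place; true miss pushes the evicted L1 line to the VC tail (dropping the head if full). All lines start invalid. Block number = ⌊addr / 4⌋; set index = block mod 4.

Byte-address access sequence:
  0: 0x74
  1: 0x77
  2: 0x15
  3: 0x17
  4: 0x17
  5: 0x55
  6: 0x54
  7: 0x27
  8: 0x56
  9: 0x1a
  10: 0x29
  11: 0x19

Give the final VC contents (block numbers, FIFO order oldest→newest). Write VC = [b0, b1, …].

0: 0x74 (blk 29, set 1) → MISS  vc=[]
1: 0x77 (blk 29, set 1) → L1-HIT  vc=[]
2: 0x15 (blk 5, set 1) → MISS  vc=[29]
3: 0x17 (blk 5, set 1) → L1-HIT  vc=[29]
4: 0x17 (blk 5, set 1) → L1-HIT  vc=[29]
5: 0x55 (blk 21, set 1) → MISS  vc=[29, 5]
6: 0x54 (blk 21, set 1) → L1-HIT  vc=[29, 5]
7: 0x27 (blk 9, set 1) → MISS  vc=[29, 5, 21]
8: 0x56 (blk 21, set 1) → VC-HIT  vc=[29, 5, 9]
9: 0x1a (blk 6, set 2) → MISS  vc=[29, 5, 9]
10: 0x29 (blk 10, set 2) → MISS  vc=[29, 5, 9, 6]
11: 0x19 (blk 6, set 2) → VC-HIT  vc=[29, 5, 9, 10]

VC = [29, 5, 9, 10]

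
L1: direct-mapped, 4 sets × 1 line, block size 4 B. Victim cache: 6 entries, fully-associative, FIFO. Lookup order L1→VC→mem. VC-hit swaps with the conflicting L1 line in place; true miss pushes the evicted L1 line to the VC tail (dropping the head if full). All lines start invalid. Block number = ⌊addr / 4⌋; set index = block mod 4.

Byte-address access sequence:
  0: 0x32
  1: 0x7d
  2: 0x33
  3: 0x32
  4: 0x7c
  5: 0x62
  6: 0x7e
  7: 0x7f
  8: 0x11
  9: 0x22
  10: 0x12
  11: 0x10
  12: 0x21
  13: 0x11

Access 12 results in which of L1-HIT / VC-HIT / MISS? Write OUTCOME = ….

OUTCOME = VC-HIT

  [0] addr=0x32 blk=12 s=0: MISS | VC []
  [1] addr=0x7d blk=31 s=3: MISS | VC []
  [2] addr=0x33 blk=12 s=0: L1-HIT | VC []
  [3] addr=0x32 blk=12 s=0: L1-HIT | VC []
  [4] addr=0x7c blk=31 s=3: L1-HIT | VC []
  [5] addr=0x62 blk=24 s=0: MISS | VC [12]
  [6] addr=0x7e blk=31 s=3: L1-HIT | VC [12]
  [7] addr=0x7f blk=31 s=3: L1-HIT | VC [12]
  [8] addr=0x11 blk=4 s=0: MISS | VC [12, 24]
  [9] addr=0x22 blk=8 s=0: MISS | VC [12, 24, 4]
  [10] addr=0x12 blk=4 s=0: VC-HIT | VC [12, 24, 8]
  [11] addr=0x10 blk=4 s=0: L1-HIT | VC [12, 24, 8]
  [12] addr=0x21 blk=8 s=0: VC-HIT | VC [12, 24, 4]
  [13] addr=0x11 blk=4 s=0: VC-HIT | VC [12, 24, 8]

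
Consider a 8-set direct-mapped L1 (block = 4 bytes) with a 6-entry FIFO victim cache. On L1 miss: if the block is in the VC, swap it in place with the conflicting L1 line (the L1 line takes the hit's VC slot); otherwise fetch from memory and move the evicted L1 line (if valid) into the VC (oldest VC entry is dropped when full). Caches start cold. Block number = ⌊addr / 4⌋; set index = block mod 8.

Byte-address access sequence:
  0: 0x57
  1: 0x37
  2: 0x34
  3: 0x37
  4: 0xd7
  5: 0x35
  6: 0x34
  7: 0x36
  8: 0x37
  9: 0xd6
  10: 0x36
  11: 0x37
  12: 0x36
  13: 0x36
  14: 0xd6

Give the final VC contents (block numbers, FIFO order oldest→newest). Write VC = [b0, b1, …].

VC = [21, 13]

0: 0x57 (blk 21, set 5) → MISS  vc=[]
1: 0x37 (blk 13, set 5) → MISS  vc=[21]
2: 0x34 (blk 13, set 5) → L1-HIT  vc=[21]
3: 0x37 (blk 13, set 5) → L1-HIT  vc=[21]
4: 0xd7 (blk 53, set 5) → MISS  vc=[21, 13]
5: 0x35 (blk 13, set 5) → VC-HIT  vc=[21, 53]
6: 0x34 (blk 13, set 5) → L1-HIT  vc=[21, 53]
7: 0x36 (blk 13, set 5) → L1-HIT  vc=[21, 53]
8: 0x37 (blk 13, set 5) → L1-HIT  vc=[21, 53]
9: 0xd6 (blk 53, set 5) → VC-HIT  vc=[21, 13]
10: 0x36 (blk 13, set 5) → VC-HIT  vc=[21, 53]
11: 0x37 (blk 13, set 5) → L1-HIT  vc=[21, 53]
12: 0x36 (blk 13, set 5) → L1-HIT  vc=[21, 53]
13: 0x36 (blk 13, set 5) → L1-HIT  vc=[21, 53]
14: 0xd6 (blk 53, set 5) → VC-HIT  vc=[21, 13]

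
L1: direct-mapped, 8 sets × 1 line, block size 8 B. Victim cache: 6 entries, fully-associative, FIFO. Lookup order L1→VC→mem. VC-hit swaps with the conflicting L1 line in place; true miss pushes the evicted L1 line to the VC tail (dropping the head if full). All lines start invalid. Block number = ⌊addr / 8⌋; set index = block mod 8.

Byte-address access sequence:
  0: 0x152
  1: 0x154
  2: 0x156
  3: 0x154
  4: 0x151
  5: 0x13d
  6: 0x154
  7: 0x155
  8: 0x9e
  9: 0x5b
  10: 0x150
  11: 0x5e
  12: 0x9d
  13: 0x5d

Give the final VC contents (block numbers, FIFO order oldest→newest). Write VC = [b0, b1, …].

  [0] addr=0x152 blk=42 s=2: MISS | VC []
  [1] addr=0x154 blk=42 s=2: L1-HIT | VC []
  [2] addr=0x156 blk=42 s=2: L1-HIT | VC []
  [3] addr=0x154 blk=42 s=2: L1-HIT | VC []
  [4] addr=0x151 blk=42 s=2: L1-HIT | VC []
  [5] addr=0x13d blk=39 s=7: MISS | VC []
  [6] addr=0x154 blk=42 s=2: L1-HIT | VC []
  [7] addr=0x155 blk=42 s=2: L1-HIT | VC []
  [8] addr=0x9e blk=19 s=3: MISS | VC []
  [9] addr=0x5b blk=11 s=3: MISS | VC [19]
  [10] addr=0x150 blk=42 s=2: L1-HIT | VC [19]
  [11] addr=0x5e blk=11 s=3: L1-HIT | VC [19]
  [12] addr=0x9d blk=19 s=3: VC-HIT | VC [11]
  [13] addr=0x5d blk=11 s=3: VC-HIT | VC [19]

VC = [19]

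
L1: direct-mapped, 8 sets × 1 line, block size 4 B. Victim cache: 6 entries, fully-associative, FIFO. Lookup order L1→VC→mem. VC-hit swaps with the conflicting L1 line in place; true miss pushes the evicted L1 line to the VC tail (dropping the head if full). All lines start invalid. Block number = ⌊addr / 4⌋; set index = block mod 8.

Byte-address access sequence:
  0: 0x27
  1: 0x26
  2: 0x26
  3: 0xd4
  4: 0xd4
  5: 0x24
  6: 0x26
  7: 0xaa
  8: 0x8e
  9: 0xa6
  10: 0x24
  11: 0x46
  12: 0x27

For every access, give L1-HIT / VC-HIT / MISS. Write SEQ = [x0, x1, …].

SEQ = [MISS, L1-HIT, L1-HIT, MISS, L1-HIT, L1-HIT, L1-HIT, MISS, MISS, MISS, VC-HIT, MISS, VC-HIT]

#0 0x27→b9/s1 MISS; vc=[]
#1 0x26→b9/s1 L1-HIT; vc=[]
#2 0x26→b9/s1 L1-HIT; vc=[]
#3 0xd4→b53/s5 MISS; vc=[]
#4 0xd4→b53/s5 L1-HIT; vc=[]
#5 0x24→b9/s1 L1-HIT; vc=[]
#6 0x26→b9/s1 L1-HIT; vc=[]
#7 0xaa→b42/s2 MISS; vc=[]
#8 0x8e→b35/s3 MISS; vc=[]
#9 0xa6→b41/s1 MISS; vc=[9]
#10 0x24→b9/s1 VC-HIT; vc=[41]
#11 0x46→b17/s1 MISS; vc=[41,9]
#12 0x27→b9/s1 VC-HIT; vc=[41,17]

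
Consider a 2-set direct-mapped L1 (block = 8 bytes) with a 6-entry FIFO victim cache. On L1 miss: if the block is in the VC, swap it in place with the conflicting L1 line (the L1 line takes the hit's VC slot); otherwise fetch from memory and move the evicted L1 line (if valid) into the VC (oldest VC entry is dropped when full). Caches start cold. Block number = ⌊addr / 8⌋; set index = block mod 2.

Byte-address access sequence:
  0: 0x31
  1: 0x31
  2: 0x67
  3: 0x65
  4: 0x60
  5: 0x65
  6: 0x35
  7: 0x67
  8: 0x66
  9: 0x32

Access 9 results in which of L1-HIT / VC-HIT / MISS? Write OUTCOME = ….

  [0] addr=0x31 blk=6 s=0: MISS | VC []
  [1] addr=0x31 blk=6 s=0: L1-HIT | VC []
  [2] addr=0x67 blk=12 s=0: MISS | VC [6]
  [3] addr=0x65 blk=12 s=0: L1-HIT | VC [6]
  [4] addr=0x60 blk=12 s=0: L1-HIT | VC [6]
  [5] addr=0x65 blk=12 s=0: L1-HIT | VC [6]
  [6] addr=0x35 blk=6 s=0: VC-HIT | VC [12]
  [7] addr=0x67 blk=12 s=0: VC-HIT | VC [6]
  [8] addr=0x66 blk=12 s=0: L1-HIT | VC [6]
  [9] addr=0x32 blk=6 s=0: VC-HIT | VC [12]

OUTCOME = VC-HIT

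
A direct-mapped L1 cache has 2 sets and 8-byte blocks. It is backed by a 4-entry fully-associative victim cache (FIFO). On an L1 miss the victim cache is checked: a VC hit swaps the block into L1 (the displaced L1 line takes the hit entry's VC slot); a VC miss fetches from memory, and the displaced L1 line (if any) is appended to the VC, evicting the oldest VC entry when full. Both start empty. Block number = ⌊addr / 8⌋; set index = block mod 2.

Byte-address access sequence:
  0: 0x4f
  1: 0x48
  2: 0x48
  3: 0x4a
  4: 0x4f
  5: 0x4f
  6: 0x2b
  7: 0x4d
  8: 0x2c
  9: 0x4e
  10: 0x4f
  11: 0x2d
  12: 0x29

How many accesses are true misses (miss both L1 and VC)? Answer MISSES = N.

MISSES = 2

#0 0x4f→b9/s1 MISS; vc=[]
#1 0x48→b9/s1 L1-HIT; vc=[]
#2 0x48→b9/s1 L1-HIT; vc=[]
#3 0x4a→b9/s1 L1-HIT; vc=[]
#4 0x4f→b9/s1 L1-HIT; vc=[]
#5 0x4f→b9/s1 L1-HIT; vc=[]
#6 0x2b→b5/s1 MISS; vc=[9]
#7 0x4d→b9/s1 VC-HIT; vc=[5]
#8 0x2c→b5/s1 VC-HIT; vc=[9]
#9 0x4e→b9/s1 VC-HIT; vc=[5]
#10 0x4f→b9/s1 L1-HIT; vc=[5]
#11 0x2d→b5/s1 VC-HIT; vc=[9]
#12 0x29→b5/s1 L1-HIT; vc=[9]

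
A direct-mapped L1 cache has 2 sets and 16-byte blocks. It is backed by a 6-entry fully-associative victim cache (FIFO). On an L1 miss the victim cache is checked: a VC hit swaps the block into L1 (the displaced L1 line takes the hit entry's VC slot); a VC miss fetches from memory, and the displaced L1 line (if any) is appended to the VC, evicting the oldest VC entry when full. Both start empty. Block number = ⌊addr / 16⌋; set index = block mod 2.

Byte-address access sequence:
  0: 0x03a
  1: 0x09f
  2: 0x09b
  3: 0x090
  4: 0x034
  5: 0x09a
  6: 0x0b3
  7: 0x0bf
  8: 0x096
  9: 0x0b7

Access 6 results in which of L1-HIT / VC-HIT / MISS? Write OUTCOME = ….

OUTCOME = MISS

0: 0x3a (blk 3, set 1) → MISS  vc=[]
1: 0x9f (blk 9, set 1) → MISS  vc=[3]
2: 0x9b (blk 9, set 1) → L1-HIT  vc=[3]
3: 0x90 (blk 9, set 1) → L1-HIT  vc=[3]
4: 0x34 (blk 3, set 1) → VC-HIT  vc=[9]
5: 0x9a (blk 9, set 1) → VC-HIT  vc=[3]
6: 0xb3 (blk 11, set 1) → MISS  vc=[3, 9]
7: 0xbf (blk 11, set 1) → L1-HIT  vc=[3, 9]
8: 0x96 (blk 9, set 1) → VC-HIT  vc=[3, 11]
9: 0xb7 (blk 11, set 1) → VC-HIT  vc=[3, 9]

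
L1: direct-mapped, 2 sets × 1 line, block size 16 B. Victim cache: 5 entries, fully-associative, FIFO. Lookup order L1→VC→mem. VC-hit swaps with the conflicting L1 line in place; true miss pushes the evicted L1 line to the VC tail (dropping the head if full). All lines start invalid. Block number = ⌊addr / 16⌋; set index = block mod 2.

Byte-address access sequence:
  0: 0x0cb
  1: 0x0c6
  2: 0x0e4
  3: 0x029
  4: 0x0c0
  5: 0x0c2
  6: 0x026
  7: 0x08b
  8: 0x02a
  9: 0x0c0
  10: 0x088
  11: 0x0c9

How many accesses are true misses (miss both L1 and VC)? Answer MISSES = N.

MISSES = 4

0: 0xcb (blk 12, set 0) → MISS  vc=[]
1: 0xc6 (blk 12, set 0) → L1-HIT  vc=[]
2: 0xe4 (blk 14, set 0) → MISS  vc=[12]
3: 0x29 (blk 2, set 0) → MISS  vc=[12, 14]
4: 0xc0 (blk 12, set 0) → VC-HIT  vc=[2, 14]
5: 0xc2 (blk 12, set 0) → L1-HIT  vc=[2, 14]
6: 0x26 (blk 2, set 0) → VC-HIT  vc=[12, 14]
7: 0x8b (blk 8, set 0) → MISS  vc=[12, 14, 2]
8: 0x2a (blk 2, set 0) → VC-HIT  vc=[12, 14, 8]
9: 0xc0 (blk 12, set 0) → VC-HIT  vc=[2, 14, 8]
10: 0x88 (blk 8, set 0) → VC-HIT  vc=[2, 14, 12]
11: 0xc9 (blk 12, set 0) → VC-HIT  vc=[2, 14, 8]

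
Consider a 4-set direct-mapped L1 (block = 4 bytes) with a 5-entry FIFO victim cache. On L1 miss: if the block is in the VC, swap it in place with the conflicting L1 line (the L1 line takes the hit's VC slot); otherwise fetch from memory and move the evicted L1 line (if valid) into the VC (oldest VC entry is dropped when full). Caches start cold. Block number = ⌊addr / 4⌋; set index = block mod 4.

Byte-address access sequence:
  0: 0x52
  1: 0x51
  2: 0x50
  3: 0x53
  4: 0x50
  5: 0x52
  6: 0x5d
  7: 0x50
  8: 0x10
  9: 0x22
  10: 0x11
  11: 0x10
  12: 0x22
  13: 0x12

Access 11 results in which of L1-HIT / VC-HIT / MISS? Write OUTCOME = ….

OUTCOME = L1-HIT

#0 0x52→b20/s0 MISS; vc=[]
#1 0x51→b20/s0 L1-HIT; vc=[]
#2 0x50→b20/s0 L1-HIT; vc=[]
#3 0x53→b20/s0 L1-HIT; vc=[]
#4 0x50→b20/s0 L1-HIT; vc=[]
#5 0x52→b20/s0 L1-HIT; vc=[]
#6 0x5d→b23/s3 MISS; vc=[]
#7 0x50→b20/s0 L1-HIT; vc=[]
#8 0x10→b4/s0 MISS; vc=[20]
#9 0x22→b8/s0 MISS; vc=[20,4]
#10 0x11→b4/s0 VC-HIT; vc=[20,8]
#11 0x10→b4/s0 L1-HIT; vc=[20,8]
#12 0x22→b8/s0 VC-HIT; vc=[20,4]
#13 0x12→b4/s0 VC-HIT; vc=[20,8]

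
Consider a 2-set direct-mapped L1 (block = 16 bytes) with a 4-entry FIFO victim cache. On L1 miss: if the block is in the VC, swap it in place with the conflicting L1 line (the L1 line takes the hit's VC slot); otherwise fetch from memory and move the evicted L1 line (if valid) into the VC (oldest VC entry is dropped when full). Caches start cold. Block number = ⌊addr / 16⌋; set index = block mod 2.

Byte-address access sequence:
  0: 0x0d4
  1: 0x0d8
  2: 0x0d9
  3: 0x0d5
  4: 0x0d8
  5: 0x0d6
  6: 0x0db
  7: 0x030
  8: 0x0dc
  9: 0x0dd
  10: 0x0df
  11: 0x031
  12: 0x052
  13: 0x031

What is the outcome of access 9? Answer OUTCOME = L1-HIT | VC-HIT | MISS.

  [0] addr=0xd4 blk=13 s=1: MISS | VC []
  [1] addr=0xd8 blk=13 s=1: L1-HIT | VC []
  [2] addr=0xd9 blk=13 s=1: L1-HIT | VC []
  [3] addr=0xd5 blk=13 s=1: L1-HIT | VC []
  [4] addr=0xd8 blk=13 s=1: L1-HIT | VC []
  [5] addr=0xd6 blk=13 s=1: L1-HIT | VC []
  [6] addr=0xdb blk=13 s=1: L1-HIT | VC []
  [7] addr=0x30 blk=3 s=1: MISS | VC [13]
  [8] addr=0xdc blk=13 s=1: VC-HIT | VC [3]
  [9] addr=0xdd blk=13 s=1: L1-HIT | VC [3]
  [10] addr=0xdf blk=13 s=1: L1-HIT | VC [3]
  [11] addr=0x31 blk=3 s=1: VC-HIT | VC [13]
  [12] addr=0x52 blk=5 s=1: MISS | VC [13, 3]
  [13] addr=0x31 blk=3 s=1: VC-HIT | VC [13, 5]

OUTCOME = L1-HIT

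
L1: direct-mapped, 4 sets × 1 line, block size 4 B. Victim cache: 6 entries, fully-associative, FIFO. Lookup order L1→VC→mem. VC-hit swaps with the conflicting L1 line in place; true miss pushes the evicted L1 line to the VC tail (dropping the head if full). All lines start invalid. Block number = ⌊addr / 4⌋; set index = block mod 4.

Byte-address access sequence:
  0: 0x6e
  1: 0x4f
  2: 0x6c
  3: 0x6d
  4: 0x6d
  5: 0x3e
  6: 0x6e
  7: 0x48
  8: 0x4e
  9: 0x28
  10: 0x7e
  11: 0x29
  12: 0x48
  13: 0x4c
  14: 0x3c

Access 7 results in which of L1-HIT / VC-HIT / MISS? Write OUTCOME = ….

OUTCOME = MISS

#0 0x6e→b27/s3 MISS; vc=[]
#1 0x4f→b19/s3 MISS; vc=[27]
#2 0x6c→b27/s3 VC-HIT; vc=[19]
#3 0x6d→b27/s3 L1-HIT; vc=[19]
#4 0x6d→b27/s3 L1-HIT; vc=[19]
#5 0x3e→b15/s3 MISS; vc=[19,27]
#6 0x6e→b27/s3 VC-HIT; vc=[19,15]
#7 0x48→b18/s2 MISS; vc=[19,15]
#8 0x4e→b19/s3 VC-HIT; vc=[27,15]
#9 0x28→b10/s2 MISS; vc=[27,15,18]
#10 0x7e→b31/s3 MISS; vc=[27,15,18,19]
#11 0x29→b10/s2 L1-HIT; vc=[27,15,18,19]
#12 0x48→b18/s2 VC-HIT; vc=[27,15,10,19]
#13 0x4c→b19/s3 VC-HIT; vc=[27,15,10,31]
#14 0x3c→b15/s3 VC-HIT; vc=[27,19,10,31]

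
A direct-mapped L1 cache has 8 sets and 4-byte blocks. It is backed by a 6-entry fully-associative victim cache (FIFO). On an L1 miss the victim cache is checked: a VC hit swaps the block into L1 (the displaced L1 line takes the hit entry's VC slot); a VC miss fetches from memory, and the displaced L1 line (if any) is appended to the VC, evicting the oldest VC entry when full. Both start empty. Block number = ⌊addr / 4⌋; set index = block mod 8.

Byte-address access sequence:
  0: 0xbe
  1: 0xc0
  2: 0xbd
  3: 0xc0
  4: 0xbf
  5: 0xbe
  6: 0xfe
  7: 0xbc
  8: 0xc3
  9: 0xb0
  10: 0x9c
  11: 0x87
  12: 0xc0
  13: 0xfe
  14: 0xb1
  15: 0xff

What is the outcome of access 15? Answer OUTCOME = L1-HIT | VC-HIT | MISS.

  [0] addr=0xbe blk=47 s=7: MISS | VC []
  [1] addr=0xc0 blk=48 s=0: MISS | VC []
  [2] addr=0xbd blk=47 s=7: L1-HIT | VC []
  [3] addr=0xc0 blk=48 s=0: L1-HIT | VC []
  [4] addr=0xbf blk=47 s=7: L1-HIT | VC []
  [5] addr=0xbe blk=47 s=7: L1-HIT | VC []
  [6] addr=0xfe blk=63 s=7: MISS | VC [47]
  [7] addr=0xbc blk=47 s=7: VC-HIT | VC [63]
  [8] addr=0xc3 blk=48 s=0: L1-HIT | VC [63]
  [9] addr=0xb0 blk=44 s=4: MISS | VC [63]
  [10] addr=0x9c blk=39 s=7: MISS | VC [63, 47]
  [11] addr=0x87 blk=33 s=1: MISS | VC [63, 47]
  [12] addr=0xc0 blk=48 s=0: L1-HIT | VC [63, 47]
  [13] addr=0xfe blk=63 s=7: VC-HIT | VC [39, 47]
  [14] addr=0xb1 blk=44 s=4: L1-HIT | VC [39, 47]
  [15] addr=0xff blk=63 s=7: L1-HIT | VC [39, 47]

OUTCOME = L1-HIT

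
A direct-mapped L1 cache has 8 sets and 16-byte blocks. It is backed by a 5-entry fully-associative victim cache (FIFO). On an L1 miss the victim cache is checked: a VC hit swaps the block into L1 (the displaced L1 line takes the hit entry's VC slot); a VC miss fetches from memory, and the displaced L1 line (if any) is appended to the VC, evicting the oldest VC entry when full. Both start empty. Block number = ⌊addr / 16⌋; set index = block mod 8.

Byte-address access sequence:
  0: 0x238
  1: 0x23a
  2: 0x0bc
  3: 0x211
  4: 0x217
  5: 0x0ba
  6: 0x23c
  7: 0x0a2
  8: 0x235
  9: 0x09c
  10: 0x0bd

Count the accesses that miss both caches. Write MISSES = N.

MISSES = 5

0: 0x238 (blk 35, set 3) → MISS  vc=[]
1: 0x23a (blk 35, set 3) → L1-HIT  vc=[]
2: 0xbc (blk 11, set 3) → MISS  vc=[35]
3: 0x211 (blk 33, set 1) → MISS  vc=[35]
4: 0x217 (blk 33, set 1) → L1-HIT  vc=[35]
5: 0xba (blk 11, set 3) → L1-HIT  vc=[35]
6: 0x23c (blk 35, set 3) → VC-HIT  vc=[11]
7: 0xa2 (blk 10, set 2) → MISS  vc=[11]
8: 0x235 (blk 35, set 3) → L1-HIT  vc=[11]
9: 0x9c (blk 9, set 1) → MISS  vc=[11, 33]
10: 0xbd (blk 11, set 3) → VC-HIT  vc=[35, 33]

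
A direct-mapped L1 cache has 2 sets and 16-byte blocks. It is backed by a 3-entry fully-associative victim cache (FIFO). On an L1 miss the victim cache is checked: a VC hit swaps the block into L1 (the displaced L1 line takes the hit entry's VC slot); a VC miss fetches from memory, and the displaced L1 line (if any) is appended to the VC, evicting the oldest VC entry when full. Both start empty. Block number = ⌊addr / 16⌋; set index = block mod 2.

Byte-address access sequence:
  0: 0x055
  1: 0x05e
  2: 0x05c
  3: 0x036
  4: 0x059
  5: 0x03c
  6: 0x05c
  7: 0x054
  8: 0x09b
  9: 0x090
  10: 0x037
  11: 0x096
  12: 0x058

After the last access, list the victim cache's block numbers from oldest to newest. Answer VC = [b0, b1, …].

VC = [3, 9]

  [0] addr=0x55 blk=5 s=1: MISS | VC []
  [1] addr=0x5e blk=5 s=1: L1-HIT | VC []
  [2] addr=0x5c blk=5 s=1: L1-HIT | VC []
  [3] addr=0x36 blk=3 s=1: MISS | VC [5]
  [4] addr=0x59 blk=5 s=1: VC-HIT | VC [3]
  [5] addr=0x3c blk=3 s=1: VC-HIT | VC [5]
  [6] addr=0x5c blk=5 s=1: VC-HIT | VC [3]
  [7] addr=0x54 blk=5 s=1: L1-HIT | VC [3]
  [8] addr=0x9b blk=9 s=1: MISS | VC [3, 5]
  [9] addr=0x90 blk=9 s=1: L1-HIT | VC [3, 5]
  [10] addr=0x37 blk=3 s=1: VC-HIT | VC [9, 5]
  [11] addr=0x96 blk=9 s=1: VC-HIT | VC [3, 5]
  [12] addr=0x58 blk=5 s=1: VC-HIT | VC [3, 9]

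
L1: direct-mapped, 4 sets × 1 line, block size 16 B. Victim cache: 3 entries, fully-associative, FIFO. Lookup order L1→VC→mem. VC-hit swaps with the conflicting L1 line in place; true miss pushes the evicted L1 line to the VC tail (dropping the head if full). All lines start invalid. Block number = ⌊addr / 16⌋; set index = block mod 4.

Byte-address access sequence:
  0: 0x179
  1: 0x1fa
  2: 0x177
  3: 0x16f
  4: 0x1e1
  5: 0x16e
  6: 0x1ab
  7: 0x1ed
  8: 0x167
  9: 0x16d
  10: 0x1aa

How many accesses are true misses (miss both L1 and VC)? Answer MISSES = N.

MISSES = 5

0: 0x179 (blk 23, set 3) → MISS  vc=[]
1: 0x1fa (blk 31, set 3) → MISS  vc=[23]
2: 0x177 (blk 23, set 3) → VC-HIT  vc=[31]
3: 0x16f (blk 22, set 2) → MISS  vc=[31]
4: 0x1e1 (blk 30, set 2) → MISS  vc=[31, 22]
5: 0x16e (blk 22, set 2) → VC-HIT  vc=[31, 30]
6: 0x1ab (blk 26, set 2) → MISS  vc=[31, 30, 22]
7: 0x1ed (blk 30, set 2) → VC-HIT  vc=[31, 26, 22]
8: 0x167 (blk 22, set 2) → VC-HIT  vc=[31, 26, 30]
9: 0x16d (blk 22, set 2) → L1-HIT  vc=[31, 26, 30]
10: 0x1aa (blk 26, set 2) → VC-HIT  vc=[31, 22, 30]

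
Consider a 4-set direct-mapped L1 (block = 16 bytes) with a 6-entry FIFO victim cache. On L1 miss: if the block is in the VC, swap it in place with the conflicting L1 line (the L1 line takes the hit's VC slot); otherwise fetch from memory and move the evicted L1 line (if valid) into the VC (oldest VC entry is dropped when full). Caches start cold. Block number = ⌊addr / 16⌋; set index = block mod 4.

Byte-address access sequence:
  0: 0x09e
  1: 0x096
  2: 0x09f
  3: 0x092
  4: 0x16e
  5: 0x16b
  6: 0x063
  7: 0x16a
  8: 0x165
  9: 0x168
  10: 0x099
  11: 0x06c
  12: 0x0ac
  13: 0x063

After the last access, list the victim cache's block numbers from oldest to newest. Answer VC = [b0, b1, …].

#0 0x9e→b9/s1 MISS; vc=[]
#1 0x96→b9/s1 L1-HIT; vc=[]
#2 0x9f→b9/s1 L1-HIT; vc=[]
#3 0x92→b9/s1 L1-HIT; vc=[]
#4 0x16e→b22/s2 MISS; vc=[]
#5 0x16b→b22/s2 L1-HIT; vc=[]
#6 0x63→b6/s2 MISS; vc=[22]
#7 0x16a→b22/s2 VC-HIT; vc=[6]
#8 0x165→b22/s2 L1-HIT; vc=[6]
#9 0x168→b22/s2 L1-HIT; vc=[6]
#10 0x99→b9/s1 L1-HIT; vc=[6]
#11 0x6c→b6/s2 VC-HIT; vc=[22]
#12 0xac→b10/s2 MISS; vc=[22,6]
#13 0x63→b6/s2 VC-HIT; vc=[22,10]

VC = [22, 10]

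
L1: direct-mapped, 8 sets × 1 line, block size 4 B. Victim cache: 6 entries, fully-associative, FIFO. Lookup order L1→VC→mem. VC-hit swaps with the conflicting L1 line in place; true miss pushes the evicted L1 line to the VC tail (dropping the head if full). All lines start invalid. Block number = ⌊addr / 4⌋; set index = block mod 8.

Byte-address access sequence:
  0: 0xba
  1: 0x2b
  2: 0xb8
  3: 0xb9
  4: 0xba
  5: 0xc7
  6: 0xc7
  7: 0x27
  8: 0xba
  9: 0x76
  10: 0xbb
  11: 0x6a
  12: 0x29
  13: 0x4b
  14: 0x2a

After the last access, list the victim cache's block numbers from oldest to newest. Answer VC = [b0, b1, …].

  [0] addr=0xba blk=46 s=6: MISS | VC []
  [1] addr=0x2b blk=10 s=2: MISS | VC []
  [2] addr=0xb8 blk=46 s=6: L1-HIT | VC []
  [3] addr=0xb9 blk=46 s=6: L1-HIT | VC []
  [4] addr=0xba blk=46 s=6: L1-HIT | VC []
  [5] addr=0xc7 blk=49 s=1: MISS | VC []
  [6] addr=0xc7 blk=49 s=1: L1-HIT | VC []
  [7] addr=0x27 blk=9 s=1: MISS | VC [49]
  [8] addr=0xba blk=46 s=6: L1-HIT | VC [49]
  [9] addr=0x76 blk=29 s=5: MISS | VC [49]
  [10] addr=0xbb blk=46 s=6: L1-HIT | VC [49]
  [11] addr=0x6a blk=26 s=2: MISS | VC [49, 10]
  [12] addr=0x29 blk=10 s=2: VC-HIT | VC [49, 26]
  [13] addr=0x4b blk=18 s=2: MISS | VC [49, 26, 10]
  [14] addr=0x2a blk=10 s=2: VC-HIT | VC [49, 26, 18]

VC = [49, 26, 18]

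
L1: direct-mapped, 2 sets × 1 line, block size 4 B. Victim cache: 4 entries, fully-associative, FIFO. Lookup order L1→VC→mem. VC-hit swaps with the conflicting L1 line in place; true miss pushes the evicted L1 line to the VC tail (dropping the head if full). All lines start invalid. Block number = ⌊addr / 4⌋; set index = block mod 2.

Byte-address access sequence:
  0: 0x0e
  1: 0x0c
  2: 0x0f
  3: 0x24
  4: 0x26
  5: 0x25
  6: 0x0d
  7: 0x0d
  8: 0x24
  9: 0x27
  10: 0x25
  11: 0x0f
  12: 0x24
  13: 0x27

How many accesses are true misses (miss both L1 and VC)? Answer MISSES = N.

MISSES = 2

#0 0xe→b3/s1 MISS; vc=[]
#1 0xc→b3/s1 L1-HIT; vc=[]
#2 0xf→b3/s1 L1-HIT; vc=[]
#3 0x24→b9/s1 MISS; vc=[3]
#4 0x26→b9/s1 L1-HIT; vc=[3]
#5 0x25→b9/s1 L1-HIT; vc=[3]
#6 0xd→b3/s1 VC-HIT; vc=[9]
#7 0xd→b3/s1 L1-HIT; vc=[9]
#8 0x24→b9/s1 VC-HIT; vc=[3]
#9 0x27→b9/s1 L1-HIT; vc=[3]
#10 0x25→b9/s1 L1-HIT; vc=[3]
#11 0xf→b3/s1 VC-HIT; vc=[9]
#12 0x24→b9/s1 VC-HIT; vc=[3]
#13 0x27→b9/s1 L1-HIT; vc=[3]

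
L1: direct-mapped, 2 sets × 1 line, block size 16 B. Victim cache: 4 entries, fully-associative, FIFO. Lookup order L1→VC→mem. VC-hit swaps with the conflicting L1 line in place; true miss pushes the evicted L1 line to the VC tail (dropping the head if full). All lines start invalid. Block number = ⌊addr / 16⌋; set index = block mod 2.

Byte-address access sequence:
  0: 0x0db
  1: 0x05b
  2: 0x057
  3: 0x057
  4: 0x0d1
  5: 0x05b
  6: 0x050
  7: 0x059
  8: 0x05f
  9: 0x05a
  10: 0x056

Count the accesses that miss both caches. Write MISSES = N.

MISSES = 2

#0 0xdb→b13/s1 MISS; vc=[]
#1 0x5b→b5/s1 MISS; vc=[13]
#2 0x57→b5/s1 L1-HIT; vc=[13]
#3 0x57→b5/s1 L1-HIT; vc=[13]
#4 0xd1→b13/s1 VC-HIT; vc=[5]
#5 0x5b→b5/s1 VC-HIT; vc=[13]
#6 0x50→b5/s1 L1-HIT; vc=[13]
#7 0x59→b5/s1 L1-HIT; vc=[13]
#8 0x5f→b5/s1 L1-HIT; vc=[13]
#9 0x5a→b5/s1 L1-HIT; vc=[13]
#10 0x56→b5/s1 L1-HIT; vc=[13]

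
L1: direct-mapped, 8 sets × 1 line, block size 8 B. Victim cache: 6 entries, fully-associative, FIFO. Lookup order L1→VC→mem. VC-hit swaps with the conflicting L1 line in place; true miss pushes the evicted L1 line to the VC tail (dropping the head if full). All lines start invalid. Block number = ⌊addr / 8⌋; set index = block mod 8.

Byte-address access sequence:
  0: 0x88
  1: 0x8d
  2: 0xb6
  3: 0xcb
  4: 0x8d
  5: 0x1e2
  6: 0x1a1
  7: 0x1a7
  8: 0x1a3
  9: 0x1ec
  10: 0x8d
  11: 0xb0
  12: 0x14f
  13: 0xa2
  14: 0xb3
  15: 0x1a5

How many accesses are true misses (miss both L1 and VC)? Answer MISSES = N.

#0 0x88→b17/s1 MISS; vc=[]
#1 0x8d→b17/s1 L1-HIT; vc=[]
#2 0xb6→b22/s6 MISS; vc=[]
#3 0xcb→b25/s1 MISS; vc=[17]
#4 0x8d→b17/s1 VC-HIT; vc=[25]
#5 0x1e2→b60/s4 MISS; vc=[25]
#6 0x1a1→b52/s4 MISS; vc=[25,60]
#7 0x1a7→b52/s4 L1-HIT; vc=[25,60]
#8 0x1a3→b52/s4 L1-HIT; vc=[25,60]
#9 0x1ec→b61/s5 MISS; vc=[25,60]
#10 0x8d→b17/s1 L1-HIT; vc=[25,60]
#11 0xb0→b22/s6 L1-HIT; vc=[25,60]
#12 0x14f→b41/s1 MISS; vc=[25,60,17]
#13 0xa2→b20/s4 MISS; vc=[25,60,17,52]
#14 0xb3→b22/s6 L1-HIT; vc=[25,60,17,52]
#15 0x1a5→b52/s4 VC-HIT; vc=[25,60,17,20]

MISSES = 8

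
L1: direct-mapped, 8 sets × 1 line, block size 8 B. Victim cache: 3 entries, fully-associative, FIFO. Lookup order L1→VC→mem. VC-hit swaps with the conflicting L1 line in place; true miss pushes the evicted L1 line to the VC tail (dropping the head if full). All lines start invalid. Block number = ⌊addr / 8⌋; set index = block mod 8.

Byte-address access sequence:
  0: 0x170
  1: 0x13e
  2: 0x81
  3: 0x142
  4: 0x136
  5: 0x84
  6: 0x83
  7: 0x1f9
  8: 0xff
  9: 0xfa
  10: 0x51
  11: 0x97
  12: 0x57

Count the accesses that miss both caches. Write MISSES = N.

  [0] addr=0x170 blk=46 s=6: MISS | VC []
  [1] addr=0x13e blk=39 s=7: MISS | VC []
  [2] addr=0x81 blk=16 s=0: MISS | VC []
  [3] addr=0x142 blk=40 s=0: MISS | VC [16]
  [4] addr=0x136 blk=38 s=6: MISS | VC [16, 46]
  [5] addr=0x84 blk=16 s=0: VC-HIT | VC [40, 46]
  [6] addr=0x83 blk=16 s=0: L1-HIT | VC [40, 46]
  [7] addr=0x1f9 blk=63 s=7: MISS | VC [40, 46, 39]
  [8] addr=0xff blk=31 s=7: MISS | VC [46, 39, 63]
  [9] addr=0xfa blk=31 s=7: L1-HIT | VC [46, 39, 63]
  [10] addr=0x51 blk=10 s=2: MISS | VC [46, 39, 63]
  [11] addr=0x97 blk=18 s=2: MISS | VC [39, 63, 10]
  [12] addr=0x57 blk=10 s=2: VC-HIT | VC [39, 63, 18]

MISSES = 9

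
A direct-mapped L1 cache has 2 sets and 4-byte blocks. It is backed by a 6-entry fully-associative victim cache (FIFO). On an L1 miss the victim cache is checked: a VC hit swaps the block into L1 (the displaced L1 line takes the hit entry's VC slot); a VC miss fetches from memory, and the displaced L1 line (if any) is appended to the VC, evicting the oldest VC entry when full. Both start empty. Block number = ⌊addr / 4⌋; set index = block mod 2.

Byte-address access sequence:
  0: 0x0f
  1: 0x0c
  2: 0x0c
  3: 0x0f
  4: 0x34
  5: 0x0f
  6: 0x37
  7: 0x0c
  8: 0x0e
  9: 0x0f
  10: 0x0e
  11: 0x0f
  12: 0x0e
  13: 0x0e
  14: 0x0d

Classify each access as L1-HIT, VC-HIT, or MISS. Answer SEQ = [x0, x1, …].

SEQ = [MISS, L1-HIT, L1-HIT, L1-HIT, MISS, VC-HIT, VC-HIT, VC-HIT, L1-HIT, L1-HIT, L1-HIT, L1-HIT, L1-HIT, L1-HIT, L1-HIT]

0: 0xf (blk 3, set 1) → MISS  vc=[]
1: 0xc (blk 3, set 1) → L1-HIT  vc=[]
2: 0xc (blk 3, set 1) → L1-HIT  vc=[]
3: 0xf (blk 3, set 1) → L1-HIT  vc=[]
4: 0x34 (blk 13, set 1) → MISS  vc=[3]
5: 0xf (blk 3, set 1) → VC-HIT  vc=[13]
6: 0x37 (blk 13, set 1) → VC-HIT  vc=[3]
7: 0xc (blk 3, set 1) → VC-HIT  vc=[13]
8: 0xe (blk 3, set 1) → L1-HIT  vc=[13]
9: 0xf (blk 3, set 1) → L1-HIT  vc=[13]
10: 0xe (blk 3, set 1) → L1-HIT  vc=[13]
11: 0xf (blk 3, set 1) → L1-HIT  vc=[13]
12: 0xe (blk 3, set 1) → L1-HIT  vc=[13]
13: 0xe (blk 3, set 1) → L1-HIT  vc=[13]
14: 0xd (blk 3, set 1) → L1-HIT  vc=[13]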